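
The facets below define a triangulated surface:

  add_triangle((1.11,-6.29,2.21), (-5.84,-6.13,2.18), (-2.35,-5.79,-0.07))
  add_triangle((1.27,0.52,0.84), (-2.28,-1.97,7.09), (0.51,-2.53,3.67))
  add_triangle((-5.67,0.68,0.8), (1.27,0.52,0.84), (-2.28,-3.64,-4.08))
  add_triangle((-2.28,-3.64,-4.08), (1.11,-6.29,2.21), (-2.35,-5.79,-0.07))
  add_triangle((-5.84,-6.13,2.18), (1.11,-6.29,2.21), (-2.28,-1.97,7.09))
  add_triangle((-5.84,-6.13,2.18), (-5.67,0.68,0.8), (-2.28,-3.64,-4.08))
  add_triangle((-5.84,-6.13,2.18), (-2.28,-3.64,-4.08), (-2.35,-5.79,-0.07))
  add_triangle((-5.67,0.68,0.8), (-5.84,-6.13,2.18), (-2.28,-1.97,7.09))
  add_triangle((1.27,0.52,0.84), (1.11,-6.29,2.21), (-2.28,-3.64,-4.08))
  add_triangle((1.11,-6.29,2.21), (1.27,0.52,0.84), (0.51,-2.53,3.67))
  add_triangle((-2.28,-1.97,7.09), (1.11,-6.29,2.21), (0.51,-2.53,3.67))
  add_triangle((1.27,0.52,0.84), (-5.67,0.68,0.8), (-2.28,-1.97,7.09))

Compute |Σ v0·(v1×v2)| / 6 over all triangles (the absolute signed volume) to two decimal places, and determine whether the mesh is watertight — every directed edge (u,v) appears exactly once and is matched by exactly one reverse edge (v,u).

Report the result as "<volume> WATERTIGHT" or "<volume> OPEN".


Per-triangle v0·(v1×v2)/6:
  t1: +15.3623
  t2: +4.2533
  t3: -0.9726
  t4: +12.4955
  t5: +46.3525
  t6: +33.4265
  t7: +14.8010
  t8: +40.8127
  t9: +4.5172
  t10: +3.9021
  t11: +8.0870
  t12: +6.4609
Σ = +189.4984 → |volume| = 189.50

Directed edges: 36 total, each appears once with its reverse present → watertight.

189.50 WATERTIGHT


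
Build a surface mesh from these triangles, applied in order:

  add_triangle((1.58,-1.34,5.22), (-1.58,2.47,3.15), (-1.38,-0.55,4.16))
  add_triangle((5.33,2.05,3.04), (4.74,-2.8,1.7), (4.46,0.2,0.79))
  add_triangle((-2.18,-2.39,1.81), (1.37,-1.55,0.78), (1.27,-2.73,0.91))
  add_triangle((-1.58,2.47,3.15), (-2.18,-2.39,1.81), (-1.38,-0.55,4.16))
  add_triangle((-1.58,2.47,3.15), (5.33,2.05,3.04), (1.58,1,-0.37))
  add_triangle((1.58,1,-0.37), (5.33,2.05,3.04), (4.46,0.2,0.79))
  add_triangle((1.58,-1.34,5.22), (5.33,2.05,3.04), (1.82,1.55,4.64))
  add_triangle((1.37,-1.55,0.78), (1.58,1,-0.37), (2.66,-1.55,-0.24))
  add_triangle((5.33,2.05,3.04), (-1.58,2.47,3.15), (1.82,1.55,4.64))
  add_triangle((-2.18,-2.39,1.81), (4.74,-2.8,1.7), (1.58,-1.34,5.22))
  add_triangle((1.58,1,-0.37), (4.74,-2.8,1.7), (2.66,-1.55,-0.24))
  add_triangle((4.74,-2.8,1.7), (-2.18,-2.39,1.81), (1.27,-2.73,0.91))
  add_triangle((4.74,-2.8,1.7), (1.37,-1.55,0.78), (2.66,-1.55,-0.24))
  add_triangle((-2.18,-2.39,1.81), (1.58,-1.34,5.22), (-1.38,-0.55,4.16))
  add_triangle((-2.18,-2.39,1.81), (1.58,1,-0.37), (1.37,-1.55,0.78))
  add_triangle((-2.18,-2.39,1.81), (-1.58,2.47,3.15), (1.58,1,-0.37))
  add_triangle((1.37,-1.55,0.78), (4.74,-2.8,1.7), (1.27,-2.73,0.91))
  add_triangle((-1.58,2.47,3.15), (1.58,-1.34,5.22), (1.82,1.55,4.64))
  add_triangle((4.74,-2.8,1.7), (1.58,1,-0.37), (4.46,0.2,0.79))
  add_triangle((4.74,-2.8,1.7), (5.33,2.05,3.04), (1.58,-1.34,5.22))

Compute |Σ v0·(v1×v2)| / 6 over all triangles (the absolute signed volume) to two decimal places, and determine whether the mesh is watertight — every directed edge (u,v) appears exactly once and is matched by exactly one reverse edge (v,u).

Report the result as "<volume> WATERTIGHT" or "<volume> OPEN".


86.79 WATERTIGHT

Per-triangle v0·(v1×v2)/6:
  t1: +6.3864
  t2: +5.8517
  t3: -0.6936
  t4: +3.9590
  t5: +4.8872
  t6: +2.3224
  t7: +9.4932
  t8: -0.6936
  t9: +6.7888
  t10: +12.6873
  t11: +1.8079
  t12: +2.7332
  t13: +0.6938
  t14: +5.6498
  t15: -0.5343
  t16: -1.9270
  t17: -0.1855
  t18: +7.2270
  t19: +0.8610
  t20: +19.4730
Σ = +86.7877 → |volume| = 86.79

Directed edges: 60 total, each appears once with its reverse present → watertight.


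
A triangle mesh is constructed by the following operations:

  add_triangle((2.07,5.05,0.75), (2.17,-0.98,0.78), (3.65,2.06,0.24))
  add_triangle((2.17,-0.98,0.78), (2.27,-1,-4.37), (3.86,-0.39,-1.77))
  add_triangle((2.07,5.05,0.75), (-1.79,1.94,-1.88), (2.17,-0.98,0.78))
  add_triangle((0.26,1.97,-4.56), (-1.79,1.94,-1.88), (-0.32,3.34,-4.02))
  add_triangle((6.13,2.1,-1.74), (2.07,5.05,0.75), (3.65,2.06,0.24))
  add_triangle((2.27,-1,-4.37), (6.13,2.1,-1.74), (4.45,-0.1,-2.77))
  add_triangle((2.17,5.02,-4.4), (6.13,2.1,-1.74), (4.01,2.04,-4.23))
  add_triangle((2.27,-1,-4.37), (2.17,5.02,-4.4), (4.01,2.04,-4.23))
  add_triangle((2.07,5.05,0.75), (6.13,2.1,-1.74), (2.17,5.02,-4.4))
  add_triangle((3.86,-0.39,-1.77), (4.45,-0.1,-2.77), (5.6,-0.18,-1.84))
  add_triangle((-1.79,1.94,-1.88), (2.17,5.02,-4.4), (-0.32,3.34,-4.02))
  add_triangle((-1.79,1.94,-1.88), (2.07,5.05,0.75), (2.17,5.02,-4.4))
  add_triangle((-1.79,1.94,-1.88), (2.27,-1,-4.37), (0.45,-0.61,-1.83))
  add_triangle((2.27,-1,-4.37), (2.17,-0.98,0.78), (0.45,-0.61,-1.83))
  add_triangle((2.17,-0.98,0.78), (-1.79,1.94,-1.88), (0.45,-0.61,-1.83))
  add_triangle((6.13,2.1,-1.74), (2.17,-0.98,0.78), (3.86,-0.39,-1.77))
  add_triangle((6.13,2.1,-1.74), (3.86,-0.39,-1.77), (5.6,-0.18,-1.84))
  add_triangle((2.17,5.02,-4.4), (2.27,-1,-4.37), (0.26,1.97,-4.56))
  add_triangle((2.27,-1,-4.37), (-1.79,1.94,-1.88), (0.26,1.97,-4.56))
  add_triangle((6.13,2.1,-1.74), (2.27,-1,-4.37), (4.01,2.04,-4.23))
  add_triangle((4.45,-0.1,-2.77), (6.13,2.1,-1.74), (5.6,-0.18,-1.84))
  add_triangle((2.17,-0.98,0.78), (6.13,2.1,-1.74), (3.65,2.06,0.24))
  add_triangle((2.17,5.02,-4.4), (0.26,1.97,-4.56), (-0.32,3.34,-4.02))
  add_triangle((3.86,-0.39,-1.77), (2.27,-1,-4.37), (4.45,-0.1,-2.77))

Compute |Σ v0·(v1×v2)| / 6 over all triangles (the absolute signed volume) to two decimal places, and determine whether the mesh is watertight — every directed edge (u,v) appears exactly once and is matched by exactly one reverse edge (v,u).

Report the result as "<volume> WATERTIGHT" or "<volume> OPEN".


Per-triangle v0·(v1×v2)/6:
  t1: +2.3283
  t2: +2.5094
  t3: -2.6791
  t4: +1.8410
  t5: +4.5528
  t6: +3.4466
  t7: +10.9329
  t8: +8.2103
  t9: +22.6261
  t10: +0.3448
  t11: +2.1377
  t12: +11.4010
  t13: +1.2495
  t14: +0.7811
  t15: -0.9971
  t16: +3.6295
  t17: -1.0076
  t18: +9.0026
  t19: +2.4319
  t20: +8.1512
  t21: +2.8149
  t22: +3.4014
  t23: +3.6404
  t24: +1.1104
Σ = +101.8601 → |volume| = 101.86

Directed edges: 72 total, each appears once with its reverse present → watertight.

101.86 WATERTIGHT


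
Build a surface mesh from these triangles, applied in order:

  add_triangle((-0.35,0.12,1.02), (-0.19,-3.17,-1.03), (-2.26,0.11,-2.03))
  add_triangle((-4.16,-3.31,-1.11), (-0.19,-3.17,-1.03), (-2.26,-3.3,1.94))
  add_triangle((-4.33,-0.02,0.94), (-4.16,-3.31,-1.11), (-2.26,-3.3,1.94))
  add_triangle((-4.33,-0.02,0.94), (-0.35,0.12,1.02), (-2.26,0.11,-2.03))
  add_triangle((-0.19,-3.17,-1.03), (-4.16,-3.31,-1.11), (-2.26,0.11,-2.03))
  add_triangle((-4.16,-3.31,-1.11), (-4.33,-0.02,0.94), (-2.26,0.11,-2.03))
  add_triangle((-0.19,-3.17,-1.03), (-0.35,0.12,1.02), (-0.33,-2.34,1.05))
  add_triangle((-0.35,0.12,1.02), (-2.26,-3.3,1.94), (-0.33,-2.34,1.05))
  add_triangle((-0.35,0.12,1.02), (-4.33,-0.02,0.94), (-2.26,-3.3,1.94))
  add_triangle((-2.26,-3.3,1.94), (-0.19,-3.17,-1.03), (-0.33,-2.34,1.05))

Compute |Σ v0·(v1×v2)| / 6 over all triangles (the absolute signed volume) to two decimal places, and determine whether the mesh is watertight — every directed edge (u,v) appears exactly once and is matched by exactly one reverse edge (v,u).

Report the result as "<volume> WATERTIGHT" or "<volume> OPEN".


Per-triangle v0·(v1×v2)/6:
  t1: -1.5646
  t2: +6.3424
  t3: +8.2211
  t4: +0.3033
  t5: +4.2824
  t6: +6.1611
  t7: -0.2433
  t8: +0.6859
  t9: +2.3683
  t10: +1.6704
Σ = +28.2268 → |volume| = 28.23

Directed edges: 30 total, each appears once with its reverse present → watertight.

28.23 WATERTIGHT


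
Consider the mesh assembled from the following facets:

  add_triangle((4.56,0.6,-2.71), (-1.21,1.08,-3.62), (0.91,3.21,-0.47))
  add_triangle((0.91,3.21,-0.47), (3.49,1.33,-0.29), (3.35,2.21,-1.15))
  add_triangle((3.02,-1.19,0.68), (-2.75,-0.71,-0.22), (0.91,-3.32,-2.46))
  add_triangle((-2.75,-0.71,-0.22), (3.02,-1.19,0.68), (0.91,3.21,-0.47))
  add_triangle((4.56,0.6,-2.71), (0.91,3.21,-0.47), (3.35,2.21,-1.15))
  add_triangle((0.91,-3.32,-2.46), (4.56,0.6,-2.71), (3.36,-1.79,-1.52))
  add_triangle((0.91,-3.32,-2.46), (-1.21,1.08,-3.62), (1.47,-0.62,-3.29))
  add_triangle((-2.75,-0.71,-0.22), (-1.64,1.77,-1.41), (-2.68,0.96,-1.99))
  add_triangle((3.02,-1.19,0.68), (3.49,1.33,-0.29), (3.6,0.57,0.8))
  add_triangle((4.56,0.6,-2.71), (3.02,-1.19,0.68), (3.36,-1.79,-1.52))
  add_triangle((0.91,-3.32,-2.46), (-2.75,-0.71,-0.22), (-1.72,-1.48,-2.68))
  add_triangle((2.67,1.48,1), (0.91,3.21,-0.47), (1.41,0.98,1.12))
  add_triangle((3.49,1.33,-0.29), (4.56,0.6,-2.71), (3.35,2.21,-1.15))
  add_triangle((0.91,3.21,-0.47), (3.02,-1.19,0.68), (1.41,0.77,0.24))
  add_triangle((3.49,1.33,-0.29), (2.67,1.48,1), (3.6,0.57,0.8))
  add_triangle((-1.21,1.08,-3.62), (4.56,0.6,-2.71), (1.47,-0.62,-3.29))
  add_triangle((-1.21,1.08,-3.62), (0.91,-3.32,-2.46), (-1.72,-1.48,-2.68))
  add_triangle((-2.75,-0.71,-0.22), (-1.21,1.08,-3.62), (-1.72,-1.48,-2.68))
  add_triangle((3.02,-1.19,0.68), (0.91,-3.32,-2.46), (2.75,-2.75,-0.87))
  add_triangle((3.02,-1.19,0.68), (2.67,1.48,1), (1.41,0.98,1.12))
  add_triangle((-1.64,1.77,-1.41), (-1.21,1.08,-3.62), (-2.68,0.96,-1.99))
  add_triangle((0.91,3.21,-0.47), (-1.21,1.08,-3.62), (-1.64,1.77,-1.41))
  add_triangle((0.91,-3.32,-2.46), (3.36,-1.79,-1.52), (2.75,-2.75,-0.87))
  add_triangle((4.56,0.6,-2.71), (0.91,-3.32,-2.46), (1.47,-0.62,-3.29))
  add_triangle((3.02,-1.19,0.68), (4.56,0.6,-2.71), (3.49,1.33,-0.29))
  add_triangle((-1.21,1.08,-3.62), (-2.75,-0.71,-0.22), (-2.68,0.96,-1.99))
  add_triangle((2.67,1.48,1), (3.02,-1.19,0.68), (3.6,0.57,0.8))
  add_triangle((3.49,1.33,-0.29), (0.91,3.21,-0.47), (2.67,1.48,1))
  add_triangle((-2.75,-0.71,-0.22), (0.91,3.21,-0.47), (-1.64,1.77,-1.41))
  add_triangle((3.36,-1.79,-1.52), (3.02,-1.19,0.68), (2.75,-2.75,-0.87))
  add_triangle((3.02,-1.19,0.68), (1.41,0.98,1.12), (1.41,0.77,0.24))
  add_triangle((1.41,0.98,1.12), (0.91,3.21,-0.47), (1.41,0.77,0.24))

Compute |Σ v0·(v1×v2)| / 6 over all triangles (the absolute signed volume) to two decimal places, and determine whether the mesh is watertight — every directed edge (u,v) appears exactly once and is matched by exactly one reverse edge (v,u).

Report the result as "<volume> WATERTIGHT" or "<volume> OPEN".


Per-triangle v0·(v1×v2)/6:
  t1: +10.2575
  t2: +1.2375
  t3: +3.0009
  t4: +0.1078
  t5: +1.8797
  t6: +4.5023
  t7: +4.6113
  t8: +0.8168
  t9: +1.0624
  t10: +3.6230
  t11: +2.9399
  t12: +0.7842
  t13: +1.8424
  t14: -0.3111
  t15: +0.8656
  t16: +4.9582
  t17: +4.3983
  t18: +3.2953
  t19: -0.0154
  t20: +0.7145
  t21: +1.3820
  t22: +3.0333
  t23: +2.0678
  t24: +5.1305
  t25: +3.7901
  t26: +1.5344
  t27: +0.4127
  t28: +2.1410
  t29: +1.1980
  t30: +1.5601
  t31: -0.5953
  t32: -0.5919
Σ = +71.6338 → |volume| = 71.63

Directed edges: 96 total, each appears once with its reverse present → watertight.

71.63 WATERTIGHT


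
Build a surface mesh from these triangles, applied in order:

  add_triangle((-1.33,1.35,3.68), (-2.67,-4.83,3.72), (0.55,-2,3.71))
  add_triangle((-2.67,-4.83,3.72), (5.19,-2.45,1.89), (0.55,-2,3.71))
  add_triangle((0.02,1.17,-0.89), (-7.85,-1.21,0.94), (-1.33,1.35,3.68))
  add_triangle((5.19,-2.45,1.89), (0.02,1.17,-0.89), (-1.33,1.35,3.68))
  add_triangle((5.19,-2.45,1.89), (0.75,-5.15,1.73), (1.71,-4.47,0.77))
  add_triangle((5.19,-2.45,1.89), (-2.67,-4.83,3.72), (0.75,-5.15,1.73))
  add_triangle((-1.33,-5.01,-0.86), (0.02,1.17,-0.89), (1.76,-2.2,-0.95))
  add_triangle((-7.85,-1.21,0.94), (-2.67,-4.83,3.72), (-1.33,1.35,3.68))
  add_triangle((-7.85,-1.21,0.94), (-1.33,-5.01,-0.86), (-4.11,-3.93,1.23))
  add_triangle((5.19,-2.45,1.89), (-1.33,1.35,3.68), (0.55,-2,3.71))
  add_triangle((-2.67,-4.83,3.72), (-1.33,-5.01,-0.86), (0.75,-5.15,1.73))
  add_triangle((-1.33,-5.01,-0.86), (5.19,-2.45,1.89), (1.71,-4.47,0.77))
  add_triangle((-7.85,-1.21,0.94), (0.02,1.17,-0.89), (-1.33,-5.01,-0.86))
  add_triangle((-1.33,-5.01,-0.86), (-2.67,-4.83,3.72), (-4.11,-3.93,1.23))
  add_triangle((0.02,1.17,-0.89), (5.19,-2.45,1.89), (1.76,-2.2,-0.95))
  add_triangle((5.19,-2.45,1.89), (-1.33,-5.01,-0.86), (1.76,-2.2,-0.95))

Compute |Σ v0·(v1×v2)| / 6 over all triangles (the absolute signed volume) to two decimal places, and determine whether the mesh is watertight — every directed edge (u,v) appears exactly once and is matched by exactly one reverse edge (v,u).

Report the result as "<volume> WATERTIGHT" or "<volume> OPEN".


135.73 OPEN

Per-triangle v0·(v1×v2)/6:
  t1: +9.9166
  t2: +11.4260
  t3: +7.1810
  t4: +4.8090
  t5: +4.0048
  t6: +11.7909
  t7: +2.2739
  t8: +27.2704
  t9: +9.0345
  t10: +8.4615
  t11: +11.0712
  t12: +1.9085
  t13: +7.1361
  t14: +9.4418
  t15: +2.6858
  t16: +7.3136
Σ = +135.7256 → |volume| = 135.73

Directed edges: 48 total; 6 unmatched, e.g. (0.75,-5.15,1.73)→(1.71,-4.47,0.77) → open.


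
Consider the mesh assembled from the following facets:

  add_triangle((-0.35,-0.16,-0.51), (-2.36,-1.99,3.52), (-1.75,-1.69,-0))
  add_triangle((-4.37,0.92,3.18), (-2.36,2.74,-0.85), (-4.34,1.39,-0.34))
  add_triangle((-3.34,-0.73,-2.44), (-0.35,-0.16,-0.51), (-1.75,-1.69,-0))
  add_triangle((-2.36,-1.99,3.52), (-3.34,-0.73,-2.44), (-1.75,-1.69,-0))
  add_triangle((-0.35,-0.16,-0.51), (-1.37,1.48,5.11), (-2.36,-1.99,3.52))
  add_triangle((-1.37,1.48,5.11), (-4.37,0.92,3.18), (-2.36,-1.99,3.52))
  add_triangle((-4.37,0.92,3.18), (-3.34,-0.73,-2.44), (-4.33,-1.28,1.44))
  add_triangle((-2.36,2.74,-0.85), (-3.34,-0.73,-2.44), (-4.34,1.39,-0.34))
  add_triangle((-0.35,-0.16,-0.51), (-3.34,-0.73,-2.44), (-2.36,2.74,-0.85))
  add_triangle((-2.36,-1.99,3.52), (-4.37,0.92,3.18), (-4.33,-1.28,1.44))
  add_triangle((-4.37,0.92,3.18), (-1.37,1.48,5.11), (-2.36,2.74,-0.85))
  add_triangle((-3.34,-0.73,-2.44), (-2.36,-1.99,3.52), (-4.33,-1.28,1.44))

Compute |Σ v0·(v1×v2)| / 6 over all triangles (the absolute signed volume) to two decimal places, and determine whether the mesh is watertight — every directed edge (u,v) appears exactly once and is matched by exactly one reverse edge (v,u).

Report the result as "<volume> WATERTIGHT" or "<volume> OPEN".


Per-triangle v0·(v1×v2)/6:
  t1: -0.2257
  t2: +4.8245
  t3: +0.2445
  t4: +2.7678
  t5: -1.2327
  t6: +9.0143
  t7: +5.9884
  t8: +3.9922
  t9: +0.4203
  t10: +5.9763
  t11: +8.9479
  t12: +2.8037
Σ = +43.5213 → |volume| = 43.52

Directed edges: 36 total; 6 unmatched, e.g. (-4.34,1.39,-0.34)→(-4.37,0.92,3.18) → open.

43.52 OPEN


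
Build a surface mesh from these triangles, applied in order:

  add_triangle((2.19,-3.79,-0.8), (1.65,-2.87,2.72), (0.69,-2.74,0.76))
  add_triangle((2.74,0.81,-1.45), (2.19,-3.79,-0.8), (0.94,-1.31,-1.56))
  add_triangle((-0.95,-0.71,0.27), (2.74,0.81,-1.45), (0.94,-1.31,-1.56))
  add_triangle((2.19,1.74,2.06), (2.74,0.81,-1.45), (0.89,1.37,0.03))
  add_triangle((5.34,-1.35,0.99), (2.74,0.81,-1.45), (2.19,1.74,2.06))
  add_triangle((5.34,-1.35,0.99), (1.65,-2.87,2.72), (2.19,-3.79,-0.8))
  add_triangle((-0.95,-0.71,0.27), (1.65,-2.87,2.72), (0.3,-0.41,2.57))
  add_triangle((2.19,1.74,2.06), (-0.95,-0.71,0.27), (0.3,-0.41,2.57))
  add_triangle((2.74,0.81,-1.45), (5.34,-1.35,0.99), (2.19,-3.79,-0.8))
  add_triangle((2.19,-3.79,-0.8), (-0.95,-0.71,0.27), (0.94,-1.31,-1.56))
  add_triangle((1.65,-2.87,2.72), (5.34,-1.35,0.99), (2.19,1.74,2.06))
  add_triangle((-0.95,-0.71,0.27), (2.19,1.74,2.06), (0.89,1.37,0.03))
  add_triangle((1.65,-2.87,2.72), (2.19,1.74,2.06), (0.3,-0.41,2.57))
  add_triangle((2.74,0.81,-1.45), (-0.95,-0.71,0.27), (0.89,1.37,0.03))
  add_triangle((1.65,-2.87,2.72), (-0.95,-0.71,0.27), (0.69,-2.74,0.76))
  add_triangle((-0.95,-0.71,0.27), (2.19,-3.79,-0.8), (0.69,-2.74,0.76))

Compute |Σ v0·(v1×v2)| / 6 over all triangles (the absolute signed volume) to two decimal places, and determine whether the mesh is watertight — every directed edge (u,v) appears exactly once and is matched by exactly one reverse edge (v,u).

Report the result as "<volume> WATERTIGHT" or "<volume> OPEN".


45.44 WATERTIGHT

Per-triangle v0·(v1×v2)/6:
  t1: +1.8695
  t2: +2.4135
  t3: -0.0395
  t4: +1.3772
  t5: +6.2090
  t6: +9.5862
  t7: +1.4048
  t8: +0.3128
  t9: +7.2526
  t10: +1.0543
  t11: +8.5388
  t12: +0.2947
  t13: +3.2149
  t14: +0.0195
  t15: +1.0227
  t16: +0.9131
Σ = +45.4439 → |volume| = 45.44

Directed edges: 48 total, each appears once with its reverse present → watertight.


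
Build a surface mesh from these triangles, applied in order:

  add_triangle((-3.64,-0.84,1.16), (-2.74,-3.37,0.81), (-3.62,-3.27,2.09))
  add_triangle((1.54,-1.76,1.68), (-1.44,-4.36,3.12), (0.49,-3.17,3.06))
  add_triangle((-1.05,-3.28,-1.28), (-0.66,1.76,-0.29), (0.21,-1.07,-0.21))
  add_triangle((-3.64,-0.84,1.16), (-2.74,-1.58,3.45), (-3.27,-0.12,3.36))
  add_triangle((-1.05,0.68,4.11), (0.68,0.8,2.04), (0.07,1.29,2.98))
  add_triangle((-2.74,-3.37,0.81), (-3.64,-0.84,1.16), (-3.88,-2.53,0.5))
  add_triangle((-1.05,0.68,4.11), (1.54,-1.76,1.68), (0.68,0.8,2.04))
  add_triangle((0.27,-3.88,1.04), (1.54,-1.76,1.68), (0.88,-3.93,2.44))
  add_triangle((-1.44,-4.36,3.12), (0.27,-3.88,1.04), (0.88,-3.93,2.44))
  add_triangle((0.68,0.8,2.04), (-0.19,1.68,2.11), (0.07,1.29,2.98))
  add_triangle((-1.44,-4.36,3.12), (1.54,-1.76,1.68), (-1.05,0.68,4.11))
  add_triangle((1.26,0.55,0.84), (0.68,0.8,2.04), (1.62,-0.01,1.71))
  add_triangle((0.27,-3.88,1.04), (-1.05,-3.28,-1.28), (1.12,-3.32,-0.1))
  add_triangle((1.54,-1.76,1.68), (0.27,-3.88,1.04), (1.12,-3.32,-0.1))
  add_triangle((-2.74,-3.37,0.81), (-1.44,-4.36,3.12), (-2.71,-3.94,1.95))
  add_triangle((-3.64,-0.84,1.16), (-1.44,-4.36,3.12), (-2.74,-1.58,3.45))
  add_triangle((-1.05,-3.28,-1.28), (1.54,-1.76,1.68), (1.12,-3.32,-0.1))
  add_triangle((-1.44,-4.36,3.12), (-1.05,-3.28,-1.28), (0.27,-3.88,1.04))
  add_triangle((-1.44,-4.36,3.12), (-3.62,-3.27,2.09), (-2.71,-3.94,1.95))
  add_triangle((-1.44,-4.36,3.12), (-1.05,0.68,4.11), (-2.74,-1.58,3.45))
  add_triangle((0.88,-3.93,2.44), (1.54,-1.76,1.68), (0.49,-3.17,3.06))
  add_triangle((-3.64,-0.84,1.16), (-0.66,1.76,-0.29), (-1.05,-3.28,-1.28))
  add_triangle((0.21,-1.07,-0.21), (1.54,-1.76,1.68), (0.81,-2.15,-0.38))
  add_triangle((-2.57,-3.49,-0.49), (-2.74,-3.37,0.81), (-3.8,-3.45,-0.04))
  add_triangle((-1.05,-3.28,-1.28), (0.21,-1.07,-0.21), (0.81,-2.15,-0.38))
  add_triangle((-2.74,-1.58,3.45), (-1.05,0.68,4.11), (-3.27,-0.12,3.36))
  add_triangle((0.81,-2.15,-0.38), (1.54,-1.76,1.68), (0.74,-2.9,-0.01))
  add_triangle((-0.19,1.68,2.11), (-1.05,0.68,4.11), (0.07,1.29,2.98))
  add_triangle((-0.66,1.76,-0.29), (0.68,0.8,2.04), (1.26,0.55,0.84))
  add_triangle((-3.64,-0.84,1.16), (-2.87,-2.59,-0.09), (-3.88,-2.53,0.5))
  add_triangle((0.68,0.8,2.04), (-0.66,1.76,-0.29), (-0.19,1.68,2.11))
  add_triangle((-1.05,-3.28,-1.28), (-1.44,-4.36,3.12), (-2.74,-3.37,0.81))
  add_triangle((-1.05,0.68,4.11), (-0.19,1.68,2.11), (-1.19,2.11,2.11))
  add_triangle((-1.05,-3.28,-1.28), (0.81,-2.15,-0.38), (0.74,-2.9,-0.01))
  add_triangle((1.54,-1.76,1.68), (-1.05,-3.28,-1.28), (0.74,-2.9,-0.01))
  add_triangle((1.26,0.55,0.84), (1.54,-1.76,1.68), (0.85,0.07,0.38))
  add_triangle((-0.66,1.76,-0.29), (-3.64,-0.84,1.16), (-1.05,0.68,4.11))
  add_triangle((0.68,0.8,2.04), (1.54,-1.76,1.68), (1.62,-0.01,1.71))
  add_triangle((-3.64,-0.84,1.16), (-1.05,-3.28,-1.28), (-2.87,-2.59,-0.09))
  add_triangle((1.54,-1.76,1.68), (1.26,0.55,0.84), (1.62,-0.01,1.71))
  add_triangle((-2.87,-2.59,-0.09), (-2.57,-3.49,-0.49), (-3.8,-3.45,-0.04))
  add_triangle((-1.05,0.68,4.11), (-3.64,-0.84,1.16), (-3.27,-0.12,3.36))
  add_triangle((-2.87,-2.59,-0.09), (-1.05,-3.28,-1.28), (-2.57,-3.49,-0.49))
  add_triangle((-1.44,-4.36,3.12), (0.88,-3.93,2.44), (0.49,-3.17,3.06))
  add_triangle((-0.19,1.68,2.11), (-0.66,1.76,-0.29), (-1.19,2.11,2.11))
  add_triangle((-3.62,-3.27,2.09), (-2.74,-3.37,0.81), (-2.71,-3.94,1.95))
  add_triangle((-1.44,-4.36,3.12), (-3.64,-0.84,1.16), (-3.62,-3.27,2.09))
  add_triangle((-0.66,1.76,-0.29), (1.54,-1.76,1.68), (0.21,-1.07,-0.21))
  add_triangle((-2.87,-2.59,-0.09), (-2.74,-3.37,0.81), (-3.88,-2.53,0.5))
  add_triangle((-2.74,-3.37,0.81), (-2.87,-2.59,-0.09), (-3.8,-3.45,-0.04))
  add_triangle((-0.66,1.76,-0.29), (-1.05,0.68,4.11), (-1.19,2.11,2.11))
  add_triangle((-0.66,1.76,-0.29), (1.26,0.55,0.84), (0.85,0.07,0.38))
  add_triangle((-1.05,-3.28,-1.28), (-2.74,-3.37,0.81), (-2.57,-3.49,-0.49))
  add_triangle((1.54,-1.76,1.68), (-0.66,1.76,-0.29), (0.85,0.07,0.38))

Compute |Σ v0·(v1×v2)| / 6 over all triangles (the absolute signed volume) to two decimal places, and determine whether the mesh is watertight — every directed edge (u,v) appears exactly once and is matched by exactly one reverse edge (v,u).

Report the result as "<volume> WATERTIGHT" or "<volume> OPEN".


Per-triangle v0·(v1×v2)/6:
  t1: +1.6485
  t2: -0.7505
  t3: +0.1562
  t4: +2.3247
  t5: +0.3924
  t6: +1.1605
  t7: +2.3007
  t8: +0.7972
  t9: +2.3286
  t10: +0.2308
  t11: +7.4750
  t12: +0.3055
  t13: +2.0595
  t14: +1.6020
  t15: +0.6115
  t16: +4.7664
  t17: -1.4495
  t18: +4.0472
  t19: +1.3489
  t20: +5.2609
  t21: +0.9041
  t22: +2.7952
  t23: -0.1312
  t24: +0.8732
  t25: -0.0314
  t26: +2.6925
  t27: +0.4095
  t28: +0.5673
  t29: +0.6666
  t30: +0.1350
  t31: +0.4058
  t32: +4.3270
  t33: +1.0145
  t34: +0.5001
  t35: +0.8688
  t36: +0.1366
  t37: +4.6599
  t38: +0.6367
  t39: +0.0369
  t40: +0.2234
  t41: +0.0484
  t42: -0.1566
  t43: +0.2416
  t44: +1.6686
  t45: +0.5964
  t46: +0.9030
  t47: +1.6424
  t48: +0.0217
  t49: +0.6832
  t50: -0.0251
  t51: +0.0793
  t52: +0.0708
  t53: +0.8959
  t54: -0.2562
Σ = +64.7205 → |volume| = 64.72

Directed edges: 162 total, each appears once with its reverse present → watertight.

64.72 WATERTIGHT


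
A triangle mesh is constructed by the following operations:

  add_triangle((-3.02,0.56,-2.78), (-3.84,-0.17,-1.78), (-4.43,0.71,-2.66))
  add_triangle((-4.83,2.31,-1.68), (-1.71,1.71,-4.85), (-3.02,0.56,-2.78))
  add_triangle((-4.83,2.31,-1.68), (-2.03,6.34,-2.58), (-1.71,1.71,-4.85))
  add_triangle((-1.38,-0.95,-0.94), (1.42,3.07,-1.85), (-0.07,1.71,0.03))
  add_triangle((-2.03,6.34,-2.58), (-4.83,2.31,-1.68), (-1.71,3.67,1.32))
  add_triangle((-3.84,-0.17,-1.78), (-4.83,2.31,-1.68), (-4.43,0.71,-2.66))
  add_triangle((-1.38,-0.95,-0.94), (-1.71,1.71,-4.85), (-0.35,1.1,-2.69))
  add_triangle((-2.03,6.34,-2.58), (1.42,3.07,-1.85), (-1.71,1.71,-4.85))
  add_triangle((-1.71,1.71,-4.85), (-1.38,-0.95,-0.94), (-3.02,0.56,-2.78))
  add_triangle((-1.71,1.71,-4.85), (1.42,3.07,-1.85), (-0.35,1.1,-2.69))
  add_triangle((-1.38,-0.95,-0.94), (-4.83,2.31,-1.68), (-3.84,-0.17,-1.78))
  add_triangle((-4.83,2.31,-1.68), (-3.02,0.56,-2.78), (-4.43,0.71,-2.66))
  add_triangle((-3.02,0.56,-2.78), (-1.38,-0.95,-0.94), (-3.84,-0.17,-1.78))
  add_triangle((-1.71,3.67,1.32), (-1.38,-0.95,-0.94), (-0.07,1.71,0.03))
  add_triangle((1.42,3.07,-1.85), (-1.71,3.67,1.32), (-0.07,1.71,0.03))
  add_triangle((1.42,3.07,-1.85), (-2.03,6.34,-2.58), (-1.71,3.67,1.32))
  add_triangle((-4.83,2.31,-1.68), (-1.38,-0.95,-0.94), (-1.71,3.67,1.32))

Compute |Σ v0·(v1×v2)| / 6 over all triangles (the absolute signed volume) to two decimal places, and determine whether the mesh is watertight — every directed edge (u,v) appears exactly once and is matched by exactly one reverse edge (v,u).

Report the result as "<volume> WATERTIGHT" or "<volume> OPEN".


58.52 OPEN

Per-triangle v0·(v1×v2)/6:
  t1: +0.5311
  t2: +4.2715
  t3: +17.0458
  t4: -1.1766
  t5: +12.5785
  t6: +1.3038
  t7: +0.4914
  t8: +11.2858
  t9: +1.7568
  t10: +0.9157
  t11: -0.1671
  t12: +1.1646
  t13: +0.9185
  t14: -0.9182
  t15: +0.2932
  t16: +6.8043
  t17: +1.4255
Σ = +58.5244 → |volume| = 58.52

Directed edges: 51 total; 3 unmatched, e.g. (-1.38,-0.95,-0.94)→(1.42,3.07,-1.85) → open.


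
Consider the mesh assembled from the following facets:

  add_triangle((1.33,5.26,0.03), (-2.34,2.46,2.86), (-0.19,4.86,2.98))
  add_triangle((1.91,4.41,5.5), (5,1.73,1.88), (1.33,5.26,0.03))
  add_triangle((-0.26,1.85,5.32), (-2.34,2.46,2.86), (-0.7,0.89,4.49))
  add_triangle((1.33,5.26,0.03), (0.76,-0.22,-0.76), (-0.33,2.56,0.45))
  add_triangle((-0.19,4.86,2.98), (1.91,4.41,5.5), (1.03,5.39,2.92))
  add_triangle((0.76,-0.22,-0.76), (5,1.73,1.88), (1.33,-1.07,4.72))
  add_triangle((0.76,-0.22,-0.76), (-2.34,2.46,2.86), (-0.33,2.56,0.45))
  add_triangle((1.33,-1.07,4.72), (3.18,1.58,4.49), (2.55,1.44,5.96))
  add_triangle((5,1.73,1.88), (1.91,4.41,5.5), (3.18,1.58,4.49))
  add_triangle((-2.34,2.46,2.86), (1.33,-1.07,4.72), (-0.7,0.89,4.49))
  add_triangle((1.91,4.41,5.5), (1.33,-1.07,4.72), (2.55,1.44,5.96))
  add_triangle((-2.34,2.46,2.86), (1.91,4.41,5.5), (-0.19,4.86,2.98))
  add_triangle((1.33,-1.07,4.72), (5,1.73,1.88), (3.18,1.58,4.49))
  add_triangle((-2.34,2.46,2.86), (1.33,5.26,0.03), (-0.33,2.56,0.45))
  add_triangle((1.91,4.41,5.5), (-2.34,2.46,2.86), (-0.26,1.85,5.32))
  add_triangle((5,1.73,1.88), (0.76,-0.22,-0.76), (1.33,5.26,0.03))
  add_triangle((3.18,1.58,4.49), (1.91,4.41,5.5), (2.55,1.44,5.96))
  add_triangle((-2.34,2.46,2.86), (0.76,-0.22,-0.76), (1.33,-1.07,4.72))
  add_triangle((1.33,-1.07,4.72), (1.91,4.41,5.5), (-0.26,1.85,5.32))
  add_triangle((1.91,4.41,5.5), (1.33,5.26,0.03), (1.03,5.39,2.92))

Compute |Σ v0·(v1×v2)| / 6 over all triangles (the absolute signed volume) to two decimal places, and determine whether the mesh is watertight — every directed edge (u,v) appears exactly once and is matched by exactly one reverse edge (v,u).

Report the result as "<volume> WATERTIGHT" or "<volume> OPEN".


Per-triangle v0·(v1×v2)/6:
  t1: +4.1262
  t2: +20.5953
  t3: +1.9342
  t4: +0.3387
  t5: +3.4592
  t6: +3.0319
  t7: -0.1352
  t8: +2.4251
  t9: +8.3808
  t10: -0.0838
  t11: +3.0833
  t12: +7.3614
  t13: +5.8877
  t14: +1.3077
  t15: +7.7032
  t16: +4.3721
  t17: +4.0711
  t18: -1.4112
  t19: +8.6939
  t20: +3.6111
Σ = +88.7526 → |volume| = 88.75

Directed edges: 60 total; 6 unmatched, e.g. (-0.19,4.86,2.98)→(1.33,5.26,0.03) → open.

88.75 OPEN


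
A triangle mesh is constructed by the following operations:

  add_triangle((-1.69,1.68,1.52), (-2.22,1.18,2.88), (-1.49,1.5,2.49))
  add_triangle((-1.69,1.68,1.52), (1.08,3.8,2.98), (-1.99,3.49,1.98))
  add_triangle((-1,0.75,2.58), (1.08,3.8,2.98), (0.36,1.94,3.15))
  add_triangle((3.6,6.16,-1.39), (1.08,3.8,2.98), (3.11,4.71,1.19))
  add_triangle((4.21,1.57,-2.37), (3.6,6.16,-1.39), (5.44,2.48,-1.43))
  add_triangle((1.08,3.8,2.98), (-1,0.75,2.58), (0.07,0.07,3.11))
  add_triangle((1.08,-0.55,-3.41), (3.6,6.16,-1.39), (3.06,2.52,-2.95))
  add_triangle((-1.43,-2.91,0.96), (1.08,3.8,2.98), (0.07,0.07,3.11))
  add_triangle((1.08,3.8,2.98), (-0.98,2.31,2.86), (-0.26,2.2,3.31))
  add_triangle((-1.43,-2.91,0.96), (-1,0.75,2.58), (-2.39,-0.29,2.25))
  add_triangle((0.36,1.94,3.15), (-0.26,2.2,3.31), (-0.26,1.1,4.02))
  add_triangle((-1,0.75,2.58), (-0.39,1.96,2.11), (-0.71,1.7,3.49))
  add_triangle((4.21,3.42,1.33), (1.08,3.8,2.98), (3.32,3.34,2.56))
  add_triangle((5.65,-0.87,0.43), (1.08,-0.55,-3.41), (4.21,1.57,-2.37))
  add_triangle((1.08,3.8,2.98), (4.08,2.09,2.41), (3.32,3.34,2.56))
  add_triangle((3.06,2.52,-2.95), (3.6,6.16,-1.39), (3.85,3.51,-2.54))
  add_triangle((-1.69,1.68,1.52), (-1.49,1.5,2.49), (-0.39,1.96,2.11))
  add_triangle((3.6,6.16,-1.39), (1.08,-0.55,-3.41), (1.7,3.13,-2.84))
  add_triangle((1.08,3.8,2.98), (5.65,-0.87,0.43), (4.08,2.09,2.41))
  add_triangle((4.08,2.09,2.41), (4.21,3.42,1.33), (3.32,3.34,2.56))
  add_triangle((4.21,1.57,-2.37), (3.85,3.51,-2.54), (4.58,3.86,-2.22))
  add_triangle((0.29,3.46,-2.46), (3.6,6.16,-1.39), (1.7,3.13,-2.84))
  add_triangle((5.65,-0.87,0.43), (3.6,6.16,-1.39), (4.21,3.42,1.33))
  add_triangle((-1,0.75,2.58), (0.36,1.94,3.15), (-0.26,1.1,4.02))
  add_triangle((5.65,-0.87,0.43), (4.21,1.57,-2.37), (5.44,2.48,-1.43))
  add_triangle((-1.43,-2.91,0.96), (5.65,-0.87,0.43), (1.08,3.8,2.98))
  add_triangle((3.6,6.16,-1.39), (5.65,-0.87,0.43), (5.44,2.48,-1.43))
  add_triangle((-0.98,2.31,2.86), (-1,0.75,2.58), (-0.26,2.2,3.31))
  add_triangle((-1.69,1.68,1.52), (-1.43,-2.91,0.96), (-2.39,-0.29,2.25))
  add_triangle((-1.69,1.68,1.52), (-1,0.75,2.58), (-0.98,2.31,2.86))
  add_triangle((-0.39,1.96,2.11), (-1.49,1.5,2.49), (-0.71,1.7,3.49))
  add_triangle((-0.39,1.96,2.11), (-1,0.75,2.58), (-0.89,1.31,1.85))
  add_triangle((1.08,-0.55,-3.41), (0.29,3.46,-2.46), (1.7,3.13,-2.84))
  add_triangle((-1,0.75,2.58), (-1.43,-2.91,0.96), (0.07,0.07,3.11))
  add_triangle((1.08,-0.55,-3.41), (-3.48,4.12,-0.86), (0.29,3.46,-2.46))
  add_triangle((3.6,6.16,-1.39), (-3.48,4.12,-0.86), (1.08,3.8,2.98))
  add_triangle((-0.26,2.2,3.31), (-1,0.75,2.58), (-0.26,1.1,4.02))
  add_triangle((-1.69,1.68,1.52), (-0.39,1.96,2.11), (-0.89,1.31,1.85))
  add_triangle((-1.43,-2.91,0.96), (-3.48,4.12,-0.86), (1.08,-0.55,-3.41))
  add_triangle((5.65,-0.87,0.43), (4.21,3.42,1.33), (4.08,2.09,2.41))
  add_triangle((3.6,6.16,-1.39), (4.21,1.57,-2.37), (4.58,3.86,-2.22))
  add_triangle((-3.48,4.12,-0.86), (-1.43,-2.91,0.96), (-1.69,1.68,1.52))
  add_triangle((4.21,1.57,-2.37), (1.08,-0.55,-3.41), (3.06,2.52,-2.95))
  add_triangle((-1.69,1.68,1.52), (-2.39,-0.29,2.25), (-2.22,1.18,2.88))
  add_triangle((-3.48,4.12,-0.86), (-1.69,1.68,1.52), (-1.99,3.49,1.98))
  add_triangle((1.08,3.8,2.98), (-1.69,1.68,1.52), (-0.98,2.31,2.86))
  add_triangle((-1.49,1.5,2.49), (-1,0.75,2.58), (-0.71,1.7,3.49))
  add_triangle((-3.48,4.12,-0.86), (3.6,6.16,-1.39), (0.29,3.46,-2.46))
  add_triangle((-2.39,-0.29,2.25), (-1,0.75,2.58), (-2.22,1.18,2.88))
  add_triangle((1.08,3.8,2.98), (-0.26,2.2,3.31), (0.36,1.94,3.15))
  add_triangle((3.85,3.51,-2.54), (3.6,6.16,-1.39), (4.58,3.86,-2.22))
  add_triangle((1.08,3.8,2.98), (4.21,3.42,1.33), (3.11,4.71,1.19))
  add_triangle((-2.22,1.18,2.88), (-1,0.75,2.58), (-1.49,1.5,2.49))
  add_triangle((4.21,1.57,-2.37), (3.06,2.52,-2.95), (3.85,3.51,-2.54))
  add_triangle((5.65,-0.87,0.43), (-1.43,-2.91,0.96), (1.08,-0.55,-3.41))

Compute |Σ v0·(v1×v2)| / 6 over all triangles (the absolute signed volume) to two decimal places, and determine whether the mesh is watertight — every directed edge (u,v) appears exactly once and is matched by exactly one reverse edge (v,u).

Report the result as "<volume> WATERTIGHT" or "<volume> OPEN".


Per-triangle v0·(v1×v2)/6:
  t1: +0.3373
  t2: +1.4215
  t3: -1.0099
  t4: +4.0466
  t5: +5.3164
  t6: +2.4105
  t7: +2.3329
  t8: -1.2695
  t9: +1.0547
  t10: +1.6520
  t11: +0.5220
  t12: -0.2461
  t13: +1.9085
  t14: +8.2668
  t15: +1.2885
  t16: +1.5491
  t17: +0.4999
  t18: +3.5389
  t19: -0.4240
  t20: +1.8041
  t21: +1.0842
  t22: +3.5715
  t23: +12.7580
  t24: -0.6184
  t25: +4.5533
  t26: +12.5336
  t27: +6.4606
  t28: +0.5820
  t29: +0.3674
  t30: +0.7684
  t31: +0.5398
  t32: -0.2422
  t33: +2.7521
  t34: +2.1284
  t35: +7.0411
  t36: +23.1151
  t37: +0.7211
  t38: -0.2541
  t39: +9.2613
  t40: +5.4588
  t41: -0.2498
  t42: +4.9286
  t43: +3.5315
  t44: +0.6342
  t45: +1.7344
  t46: +1.2294
  t47: +0.3692
  t48: +10.2747
  t49: +0.6718
  t50: +0.7210
  t51: +1.6797
  t52: +3.6175
  t53: +0.2910
  t54: +1.4258
  t55: +10.6798
Σ = +169.1209 → |volume| = 169.12

Directed edges: 165 total; 9 unmatched, e.g. (1.08,3.8,2.98)→(-1.99,3.49,1.98) → open.

169.12 OPEN


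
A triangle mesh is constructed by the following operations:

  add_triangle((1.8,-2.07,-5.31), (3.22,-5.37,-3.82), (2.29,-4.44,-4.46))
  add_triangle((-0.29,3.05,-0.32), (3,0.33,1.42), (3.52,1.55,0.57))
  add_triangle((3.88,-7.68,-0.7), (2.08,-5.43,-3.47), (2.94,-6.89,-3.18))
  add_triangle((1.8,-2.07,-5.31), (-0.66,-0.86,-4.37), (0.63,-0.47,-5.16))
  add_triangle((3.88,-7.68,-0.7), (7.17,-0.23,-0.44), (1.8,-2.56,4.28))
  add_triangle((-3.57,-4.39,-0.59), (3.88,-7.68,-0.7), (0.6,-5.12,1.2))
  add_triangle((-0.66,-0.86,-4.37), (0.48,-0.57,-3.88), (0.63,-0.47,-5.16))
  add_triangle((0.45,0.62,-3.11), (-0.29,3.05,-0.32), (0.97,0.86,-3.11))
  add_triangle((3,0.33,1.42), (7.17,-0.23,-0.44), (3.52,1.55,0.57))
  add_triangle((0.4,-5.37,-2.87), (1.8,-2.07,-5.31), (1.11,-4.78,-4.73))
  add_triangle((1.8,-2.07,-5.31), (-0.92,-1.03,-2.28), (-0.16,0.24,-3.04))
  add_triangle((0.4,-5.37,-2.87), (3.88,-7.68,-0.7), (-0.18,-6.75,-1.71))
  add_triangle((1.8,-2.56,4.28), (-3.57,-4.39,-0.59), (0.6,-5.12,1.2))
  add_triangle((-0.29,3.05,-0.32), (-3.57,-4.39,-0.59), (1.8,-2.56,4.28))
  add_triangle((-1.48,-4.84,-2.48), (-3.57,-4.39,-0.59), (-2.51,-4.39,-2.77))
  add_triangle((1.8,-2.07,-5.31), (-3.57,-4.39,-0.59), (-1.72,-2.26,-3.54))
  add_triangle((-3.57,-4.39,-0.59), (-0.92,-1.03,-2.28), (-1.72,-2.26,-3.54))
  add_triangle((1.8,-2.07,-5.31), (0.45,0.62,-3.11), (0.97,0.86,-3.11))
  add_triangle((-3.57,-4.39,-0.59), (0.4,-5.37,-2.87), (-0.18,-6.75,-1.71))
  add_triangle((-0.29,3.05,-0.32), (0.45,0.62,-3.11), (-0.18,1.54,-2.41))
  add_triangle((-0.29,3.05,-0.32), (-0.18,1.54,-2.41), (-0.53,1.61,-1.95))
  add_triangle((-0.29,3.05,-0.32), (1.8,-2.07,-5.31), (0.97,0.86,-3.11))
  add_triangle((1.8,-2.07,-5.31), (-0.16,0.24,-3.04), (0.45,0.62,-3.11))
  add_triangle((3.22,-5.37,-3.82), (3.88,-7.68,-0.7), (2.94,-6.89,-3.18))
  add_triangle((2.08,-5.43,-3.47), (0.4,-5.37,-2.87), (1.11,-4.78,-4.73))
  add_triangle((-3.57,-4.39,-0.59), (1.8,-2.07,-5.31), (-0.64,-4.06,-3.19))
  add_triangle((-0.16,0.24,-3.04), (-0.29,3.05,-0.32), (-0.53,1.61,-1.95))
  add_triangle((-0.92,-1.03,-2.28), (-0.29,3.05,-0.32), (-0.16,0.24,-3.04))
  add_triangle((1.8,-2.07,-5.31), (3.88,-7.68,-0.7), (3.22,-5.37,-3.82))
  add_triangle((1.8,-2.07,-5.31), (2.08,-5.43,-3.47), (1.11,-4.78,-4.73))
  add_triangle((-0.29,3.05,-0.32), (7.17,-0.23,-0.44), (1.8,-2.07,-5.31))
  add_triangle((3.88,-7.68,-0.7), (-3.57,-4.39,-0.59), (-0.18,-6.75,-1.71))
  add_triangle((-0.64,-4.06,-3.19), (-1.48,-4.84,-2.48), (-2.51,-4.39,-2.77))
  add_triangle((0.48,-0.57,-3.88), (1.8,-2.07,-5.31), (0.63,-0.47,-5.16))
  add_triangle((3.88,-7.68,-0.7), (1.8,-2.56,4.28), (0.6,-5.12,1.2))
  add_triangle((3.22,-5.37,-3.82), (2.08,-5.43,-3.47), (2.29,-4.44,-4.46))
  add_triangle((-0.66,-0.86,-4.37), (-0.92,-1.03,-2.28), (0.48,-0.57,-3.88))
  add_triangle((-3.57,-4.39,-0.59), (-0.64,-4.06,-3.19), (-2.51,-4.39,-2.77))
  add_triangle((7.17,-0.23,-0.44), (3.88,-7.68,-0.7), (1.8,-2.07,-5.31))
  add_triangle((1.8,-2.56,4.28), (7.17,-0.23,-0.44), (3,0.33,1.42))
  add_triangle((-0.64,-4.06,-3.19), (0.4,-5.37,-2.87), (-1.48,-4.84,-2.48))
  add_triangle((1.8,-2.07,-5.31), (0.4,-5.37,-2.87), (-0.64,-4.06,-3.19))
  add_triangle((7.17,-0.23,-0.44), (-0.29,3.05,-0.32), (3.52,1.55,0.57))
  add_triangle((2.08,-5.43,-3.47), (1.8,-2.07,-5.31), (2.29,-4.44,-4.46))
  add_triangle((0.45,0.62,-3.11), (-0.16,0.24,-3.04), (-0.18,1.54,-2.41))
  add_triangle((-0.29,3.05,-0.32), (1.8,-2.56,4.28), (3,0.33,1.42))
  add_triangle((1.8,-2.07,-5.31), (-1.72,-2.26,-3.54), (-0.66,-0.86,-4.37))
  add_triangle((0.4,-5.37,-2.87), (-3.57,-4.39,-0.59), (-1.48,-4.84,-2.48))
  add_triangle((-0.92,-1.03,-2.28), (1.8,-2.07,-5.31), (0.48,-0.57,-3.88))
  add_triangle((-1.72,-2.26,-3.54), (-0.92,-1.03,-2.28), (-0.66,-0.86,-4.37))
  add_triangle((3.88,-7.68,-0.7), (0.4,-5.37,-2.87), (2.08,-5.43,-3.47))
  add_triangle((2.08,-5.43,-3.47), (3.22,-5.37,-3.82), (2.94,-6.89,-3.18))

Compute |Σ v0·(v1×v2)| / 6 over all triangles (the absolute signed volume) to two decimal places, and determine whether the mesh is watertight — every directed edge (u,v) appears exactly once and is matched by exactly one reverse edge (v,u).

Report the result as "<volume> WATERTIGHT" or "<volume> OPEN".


246.45 OPEN

Per-triangle v0·(v1×v2)/6:
  t1: +1.9298
  t2: +1.5828
  t3: +0.1069
  t4: +2.0858
  t5: +41.0220
  t6: +12.8303
  t7: -0.2248
  t8: +0.8467
  t9: +2.7873
  t10: -0.3677
  t11: +2.2838
  t12: +7.6984
  t13: +10.7541
  t14: +7.2996
  t15: +2.4984
  t16: +7.8142
  t17: +0.3798
  t18: +0.9716
  t19: +5.5450
  t20: +0.6337
  t21: +0.4004
  t22: -0.4941
  t23: +1.1685
  t24: +3.9621
  t25: +2.8789
  t26: +3.0596
  t27: -0.4534
  t28: +1.3935
  t29: -0.1084
  t30: +4.1286
  t31: +19.7055
  t32: +7.2380
  t33: +1.2977
  t34: -0.2060
  t35: +12.5580
  t36: +1.5008
  t37: -0.3702
  t38: -2.1945
  t39: +45.8353
  t40: +7.0329
  t41: +1.7705
  t42: +5.0483
  t43: +3.5273
  t44: +0.6473
  t45: +0.4298
  t46: +5.0304
  t47: +3.8476
  t48: +2.5207
  t49: -1.5165
  t50: +0.1536
  t51: +6.7869
  t52: +1.3929
Σ = +246.4496 → |volume| = 246.45

Directed edges: 156 total; 6 unmatched, e.g. (-0.29,3.05,-0.32)→(-3.57,-4.39,-0.59) → open.


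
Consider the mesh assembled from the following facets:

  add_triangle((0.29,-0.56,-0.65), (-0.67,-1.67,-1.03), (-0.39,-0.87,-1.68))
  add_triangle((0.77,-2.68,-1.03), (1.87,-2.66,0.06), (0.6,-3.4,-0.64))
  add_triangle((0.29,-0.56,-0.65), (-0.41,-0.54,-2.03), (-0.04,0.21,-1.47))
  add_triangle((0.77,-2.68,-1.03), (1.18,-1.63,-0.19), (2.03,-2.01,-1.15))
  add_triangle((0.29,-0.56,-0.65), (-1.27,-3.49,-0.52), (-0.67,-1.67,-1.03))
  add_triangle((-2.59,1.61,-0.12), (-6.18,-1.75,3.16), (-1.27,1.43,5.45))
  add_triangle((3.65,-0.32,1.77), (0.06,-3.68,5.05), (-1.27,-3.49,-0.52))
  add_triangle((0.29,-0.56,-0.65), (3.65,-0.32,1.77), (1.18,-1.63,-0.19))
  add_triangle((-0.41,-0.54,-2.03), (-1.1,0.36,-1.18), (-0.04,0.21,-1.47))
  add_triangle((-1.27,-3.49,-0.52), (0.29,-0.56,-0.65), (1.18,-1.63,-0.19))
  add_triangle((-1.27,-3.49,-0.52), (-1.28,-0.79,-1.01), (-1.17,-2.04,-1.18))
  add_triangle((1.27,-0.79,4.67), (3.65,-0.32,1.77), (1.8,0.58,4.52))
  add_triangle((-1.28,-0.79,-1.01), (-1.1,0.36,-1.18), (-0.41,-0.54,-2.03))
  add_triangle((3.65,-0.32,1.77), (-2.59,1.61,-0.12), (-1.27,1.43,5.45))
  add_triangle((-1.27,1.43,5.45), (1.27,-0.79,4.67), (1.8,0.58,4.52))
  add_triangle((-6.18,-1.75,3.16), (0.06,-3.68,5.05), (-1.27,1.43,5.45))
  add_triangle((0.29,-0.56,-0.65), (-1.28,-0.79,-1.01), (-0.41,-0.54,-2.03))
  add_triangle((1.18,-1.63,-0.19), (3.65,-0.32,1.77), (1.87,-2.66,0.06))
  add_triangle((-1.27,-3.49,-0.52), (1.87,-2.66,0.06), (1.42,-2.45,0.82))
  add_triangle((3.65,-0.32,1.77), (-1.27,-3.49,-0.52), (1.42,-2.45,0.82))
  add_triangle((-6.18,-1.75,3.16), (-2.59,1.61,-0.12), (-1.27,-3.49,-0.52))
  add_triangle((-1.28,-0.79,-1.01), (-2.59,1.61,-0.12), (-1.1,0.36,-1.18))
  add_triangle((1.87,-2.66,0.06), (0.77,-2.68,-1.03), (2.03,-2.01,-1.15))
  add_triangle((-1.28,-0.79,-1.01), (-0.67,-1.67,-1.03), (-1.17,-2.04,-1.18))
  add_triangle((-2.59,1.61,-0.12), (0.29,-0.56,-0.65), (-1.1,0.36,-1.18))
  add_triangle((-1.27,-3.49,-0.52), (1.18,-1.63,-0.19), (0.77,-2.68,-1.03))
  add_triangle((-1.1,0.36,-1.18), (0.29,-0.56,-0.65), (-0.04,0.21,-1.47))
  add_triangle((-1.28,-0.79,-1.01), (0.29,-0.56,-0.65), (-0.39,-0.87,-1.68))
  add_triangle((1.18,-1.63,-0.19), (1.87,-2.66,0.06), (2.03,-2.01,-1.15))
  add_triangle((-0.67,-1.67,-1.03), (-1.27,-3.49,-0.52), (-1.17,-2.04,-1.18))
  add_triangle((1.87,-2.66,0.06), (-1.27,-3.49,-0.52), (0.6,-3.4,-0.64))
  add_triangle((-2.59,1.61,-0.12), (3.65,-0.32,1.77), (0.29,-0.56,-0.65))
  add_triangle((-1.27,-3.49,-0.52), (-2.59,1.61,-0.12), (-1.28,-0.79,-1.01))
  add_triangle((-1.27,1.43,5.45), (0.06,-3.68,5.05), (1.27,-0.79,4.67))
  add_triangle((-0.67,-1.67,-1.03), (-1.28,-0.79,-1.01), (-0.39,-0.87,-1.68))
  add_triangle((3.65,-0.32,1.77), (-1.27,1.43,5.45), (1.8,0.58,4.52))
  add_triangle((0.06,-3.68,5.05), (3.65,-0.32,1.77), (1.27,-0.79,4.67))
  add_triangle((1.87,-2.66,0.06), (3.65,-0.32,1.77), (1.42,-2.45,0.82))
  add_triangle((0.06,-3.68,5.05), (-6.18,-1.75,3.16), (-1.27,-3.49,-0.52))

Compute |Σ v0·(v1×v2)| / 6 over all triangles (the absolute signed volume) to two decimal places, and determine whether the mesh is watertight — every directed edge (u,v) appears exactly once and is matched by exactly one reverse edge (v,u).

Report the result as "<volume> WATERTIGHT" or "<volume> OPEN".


Per-triangle v0·(v1×v2)/6:
  t1: +0.1673
  t2: +0.5115
  t3: +0.1193
  t4: -0.4032
  t5: +0.2449
  t6: +14.2497
  t7: +10.7856
  t8: +0.4863
  t9: +0.2338
  t10: +0.5995
  t11: +0.2838
  t12: +3.3253
  t13: +0.3973
  t14: +4.1919
  t15: +3.9252
  t16: +27.6456
  t17: +0.2152
  t18: +0.3710
  t19: +1.3426
  t20: -0.1523
  t21: +7.4795
  t22: +0.6399
  t23: +0.8886
  t24: +0.0721
  t25: -0.0923
  t26: -0.7041
  t27: -0.1564
  t28: -0.0984
  t29: -0.0440
  t30: +0.1626
  t31: +0.7079
  t32: +0.2957
  t33: +1.4406
  t34: +8.4571
  t35: +0.3005
  t36: +0.2031
  t37: +6.9900
  t38: +1.3975
  t39: +20.8345
Σ = +117.3148 → |volume| = 117.31

Directed edges: 117 total; 3 unmatched, e.g. (0.6,-3.4,-0.64)→(0.77,-2.68,-1.03) → open.

117.31 OPEN
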